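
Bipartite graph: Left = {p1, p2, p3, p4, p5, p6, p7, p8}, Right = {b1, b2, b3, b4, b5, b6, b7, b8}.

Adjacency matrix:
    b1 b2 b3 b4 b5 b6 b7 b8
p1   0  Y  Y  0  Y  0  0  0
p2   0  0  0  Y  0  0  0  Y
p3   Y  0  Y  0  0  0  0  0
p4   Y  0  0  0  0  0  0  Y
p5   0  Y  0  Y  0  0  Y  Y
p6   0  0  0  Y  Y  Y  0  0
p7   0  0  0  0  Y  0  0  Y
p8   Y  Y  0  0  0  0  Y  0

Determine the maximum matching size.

For example, pair p1–b2, p2–b4, p3–b3, p4–b1, p5–b8, p6–b6, p7–b5, p8–b7.
All 8 left vertices are matched, so no larger matching exists.

8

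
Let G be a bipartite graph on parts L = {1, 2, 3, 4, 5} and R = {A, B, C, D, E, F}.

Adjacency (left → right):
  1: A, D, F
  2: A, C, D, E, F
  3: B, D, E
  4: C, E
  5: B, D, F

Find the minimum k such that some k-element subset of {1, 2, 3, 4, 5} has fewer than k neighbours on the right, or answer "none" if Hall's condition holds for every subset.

A matching saturating every left vertex exists, for instance 1→F, 2→A, 3→E, 4→C, 5→B.
By Hall's marriage theorem, this means |N(S)| ≥ |S| for every subset S, so no violating subset exists.

none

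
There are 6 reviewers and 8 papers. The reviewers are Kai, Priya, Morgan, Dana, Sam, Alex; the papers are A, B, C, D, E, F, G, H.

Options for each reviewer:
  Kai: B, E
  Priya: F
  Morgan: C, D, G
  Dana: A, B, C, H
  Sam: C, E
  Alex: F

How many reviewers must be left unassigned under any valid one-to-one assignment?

1

For example, pair Kai–B, Priya–F, Morgan–G, Dana–C, Sam–E.
The set {Priya, Alex} has only 1 neighbour ({F}), so by Hall's theorem at most 5 of the 6 reviewers can be matched.
That matches 5 of the 6, leaving 1 unmatched; no matching can do better.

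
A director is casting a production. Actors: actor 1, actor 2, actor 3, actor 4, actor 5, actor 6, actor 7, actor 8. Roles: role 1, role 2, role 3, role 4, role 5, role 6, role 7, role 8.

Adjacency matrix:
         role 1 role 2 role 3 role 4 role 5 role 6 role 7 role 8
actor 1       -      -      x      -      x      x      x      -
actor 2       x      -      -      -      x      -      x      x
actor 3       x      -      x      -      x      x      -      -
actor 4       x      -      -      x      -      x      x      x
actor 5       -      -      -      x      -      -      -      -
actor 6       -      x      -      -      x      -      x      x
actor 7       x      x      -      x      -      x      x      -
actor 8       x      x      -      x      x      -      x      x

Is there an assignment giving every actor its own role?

One maximum matching: actor 1→role 6, actor 2→role 5, actor 3→role 3, actor 4→role 8, actor 5→role 4, actor 6→role 2, actor 7→role 1, actor 8→role 7.
All 8 actors are covered.

Yes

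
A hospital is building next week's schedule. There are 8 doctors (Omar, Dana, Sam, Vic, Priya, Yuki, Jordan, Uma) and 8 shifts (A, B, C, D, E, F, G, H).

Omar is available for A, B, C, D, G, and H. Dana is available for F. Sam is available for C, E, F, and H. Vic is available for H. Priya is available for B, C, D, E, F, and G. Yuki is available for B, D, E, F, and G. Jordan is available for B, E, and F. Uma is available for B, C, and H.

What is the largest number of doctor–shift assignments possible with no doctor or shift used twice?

One maximum matching: Omar-A, Dana-F, Sam-C, Vic-H, Priya-G, Yuki-D, Jordan-E, Uma-B.
All 8 doctors are matched, so no larger matching exists.

8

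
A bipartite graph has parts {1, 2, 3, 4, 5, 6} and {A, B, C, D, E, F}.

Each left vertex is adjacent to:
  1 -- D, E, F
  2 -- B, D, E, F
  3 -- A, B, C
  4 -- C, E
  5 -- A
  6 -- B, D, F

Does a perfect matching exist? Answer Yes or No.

Yes

One maximum matching: 1-F, 2-D, 3-C, 4-E, 5-A, 6-B.
Every left vertex is matched, so this is a perfect matching.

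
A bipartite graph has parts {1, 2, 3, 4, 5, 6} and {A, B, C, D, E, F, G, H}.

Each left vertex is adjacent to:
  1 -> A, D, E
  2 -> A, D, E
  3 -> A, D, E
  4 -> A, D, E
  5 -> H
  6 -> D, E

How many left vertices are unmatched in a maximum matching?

2

One maximum matching: 1-A, 2-D, 3-E, 5-H.
The set {1, 2, 3, 4, 6} has only 3 neighbours ({A, D, E}), so by Hall's theorem at most 4 of the 6 left vertices can be matched.
That matches 4 of the 6, leaving 2 unmatched; no matching can do better.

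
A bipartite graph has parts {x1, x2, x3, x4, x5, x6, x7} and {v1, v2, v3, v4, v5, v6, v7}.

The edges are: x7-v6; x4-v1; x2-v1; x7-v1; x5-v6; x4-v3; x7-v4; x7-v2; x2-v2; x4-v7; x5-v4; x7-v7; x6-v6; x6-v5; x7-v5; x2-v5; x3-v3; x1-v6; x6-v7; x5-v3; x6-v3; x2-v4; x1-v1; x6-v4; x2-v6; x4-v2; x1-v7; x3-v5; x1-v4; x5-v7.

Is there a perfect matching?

Yes

For example, pair x1–v4, x2–v6, x3–v5, x4–v1, x5–v7, x6–v3, x7–v2.
All 7 left vertices are covered.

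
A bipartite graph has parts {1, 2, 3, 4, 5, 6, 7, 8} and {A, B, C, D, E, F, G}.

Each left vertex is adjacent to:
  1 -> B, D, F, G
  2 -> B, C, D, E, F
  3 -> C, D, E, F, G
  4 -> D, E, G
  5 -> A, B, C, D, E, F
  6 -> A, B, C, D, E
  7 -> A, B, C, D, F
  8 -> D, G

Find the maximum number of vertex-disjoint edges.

A valid assignment of size 7: 1→D, 2→F, 3→C, 4→G, 5→B, 6→E, 7→A.
The set {1, 2, 3, 4, 5, 6, 7, 8} has only 7 neighbours ({A, B, C, D, E, F, G}), so by Hall's theorem at most 7 of the 8 left vertices can be matched.

7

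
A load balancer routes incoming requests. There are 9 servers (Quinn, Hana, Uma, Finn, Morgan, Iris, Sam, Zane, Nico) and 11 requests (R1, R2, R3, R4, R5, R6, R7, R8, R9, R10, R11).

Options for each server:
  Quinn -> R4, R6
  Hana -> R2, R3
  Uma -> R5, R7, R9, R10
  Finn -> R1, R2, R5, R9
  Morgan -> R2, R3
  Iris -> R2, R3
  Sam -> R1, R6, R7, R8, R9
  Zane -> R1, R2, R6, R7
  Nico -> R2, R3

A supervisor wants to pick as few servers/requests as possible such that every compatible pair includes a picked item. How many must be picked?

7

{Quinn, Uma, Finn, Sam, Zane, R2, R3} is a vertex cover of size 7: every edge has an endpoint in this set.
No smaller cover exists because Quinn–R4, Hana–R2, Uma–R5, Finn–R9, Morgan–R3, Sam–R6, Zane–R7 is a matching of size 7, and a cover must include an endpoint of each of these disjoint edges (König's theorem).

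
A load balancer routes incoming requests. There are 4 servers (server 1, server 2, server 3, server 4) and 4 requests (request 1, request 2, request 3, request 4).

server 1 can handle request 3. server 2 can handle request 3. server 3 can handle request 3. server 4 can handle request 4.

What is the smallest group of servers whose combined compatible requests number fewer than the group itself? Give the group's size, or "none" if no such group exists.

Take S = {server 1, server 2}. Its neighbourhood is {request 3}, so |N(S)| = 1 < |S| = 2.
No single vertex violates Hall's condition since each has at least one neighbour, so 2 is the minimum.

2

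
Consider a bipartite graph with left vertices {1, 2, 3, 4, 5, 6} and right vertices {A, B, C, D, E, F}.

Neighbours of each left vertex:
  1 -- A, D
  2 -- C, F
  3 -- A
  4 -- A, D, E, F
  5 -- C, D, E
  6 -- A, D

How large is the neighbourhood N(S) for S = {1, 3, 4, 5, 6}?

The union of neighbours of {1, 3, 4, 5, 6} is {A, C, D, E, F}, which has 5 elements.
Since |N(S)| = 5 ≥ |S| = 5, Hall's condition holds for this subset.

5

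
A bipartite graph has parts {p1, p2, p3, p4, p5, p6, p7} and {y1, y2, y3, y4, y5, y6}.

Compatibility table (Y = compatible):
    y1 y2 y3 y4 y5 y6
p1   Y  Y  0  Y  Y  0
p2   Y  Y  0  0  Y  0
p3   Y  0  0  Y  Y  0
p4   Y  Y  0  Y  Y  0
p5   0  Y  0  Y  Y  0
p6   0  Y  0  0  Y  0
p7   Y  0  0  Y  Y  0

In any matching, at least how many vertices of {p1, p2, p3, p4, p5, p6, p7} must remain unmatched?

3

A valid assignment of size 4: p1→y5, p2→y2, p3→y4, p4→y1.
The set {p1, p2, p3, p4, p5, p6, p7} has only 4 neighbours ({y1, y2, y4, y5}), so by Hall's theorem at most 4 of the 7 left vertices can be matched.
That matches 4 of the 7, leaving 3 unmatched; no matching can do better.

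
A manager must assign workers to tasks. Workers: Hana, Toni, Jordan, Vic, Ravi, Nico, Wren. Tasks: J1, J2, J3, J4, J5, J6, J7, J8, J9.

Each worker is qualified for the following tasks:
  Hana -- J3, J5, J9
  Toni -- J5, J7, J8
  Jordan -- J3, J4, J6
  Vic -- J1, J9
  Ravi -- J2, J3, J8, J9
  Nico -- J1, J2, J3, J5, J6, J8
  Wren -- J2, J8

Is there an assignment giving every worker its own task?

A valid assignment of size 7: Hana–J5, Toni–J7, Jordan–J3, Vic–J1, Ravi–J9, Nico–J6, Wren–J8.
Every worker is matched, so this matching saturates all of them.

Yes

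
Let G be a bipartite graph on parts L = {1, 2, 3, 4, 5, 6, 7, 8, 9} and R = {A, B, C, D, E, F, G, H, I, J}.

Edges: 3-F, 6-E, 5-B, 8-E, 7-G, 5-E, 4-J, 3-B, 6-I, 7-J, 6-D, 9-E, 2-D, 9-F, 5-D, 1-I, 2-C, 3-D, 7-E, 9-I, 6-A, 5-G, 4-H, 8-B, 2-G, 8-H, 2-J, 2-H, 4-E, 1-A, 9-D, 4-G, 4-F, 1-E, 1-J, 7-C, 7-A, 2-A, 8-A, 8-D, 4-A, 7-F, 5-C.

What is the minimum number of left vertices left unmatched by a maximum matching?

0

One maximum matching: 1–I, 2–G, 3–F, 4–J, 5–B, 6–A, 7–C, 8–H, 9–E.
All 9 left vertices are matched, so no larger matching exists.
That matches 9 of the 9, leaving 0 unmatched; no matching can do better.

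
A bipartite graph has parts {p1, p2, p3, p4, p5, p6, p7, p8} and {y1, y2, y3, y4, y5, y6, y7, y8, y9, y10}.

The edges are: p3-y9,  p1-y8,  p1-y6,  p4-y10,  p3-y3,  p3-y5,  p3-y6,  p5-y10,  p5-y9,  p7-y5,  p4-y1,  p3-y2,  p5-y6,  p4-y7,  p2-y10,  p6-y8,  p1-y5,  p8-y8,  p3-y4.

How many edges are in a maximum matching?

7

A valid assignment of size 7: p1→y6, p2→y10, p3→y4, p4→y1, p5→y9, p6→y8, p7→y5.
The set {p6, p8} has only 1 neighbour ({y8}), so by Hall's theorem at most 7 of the 8 left vertices can be matched.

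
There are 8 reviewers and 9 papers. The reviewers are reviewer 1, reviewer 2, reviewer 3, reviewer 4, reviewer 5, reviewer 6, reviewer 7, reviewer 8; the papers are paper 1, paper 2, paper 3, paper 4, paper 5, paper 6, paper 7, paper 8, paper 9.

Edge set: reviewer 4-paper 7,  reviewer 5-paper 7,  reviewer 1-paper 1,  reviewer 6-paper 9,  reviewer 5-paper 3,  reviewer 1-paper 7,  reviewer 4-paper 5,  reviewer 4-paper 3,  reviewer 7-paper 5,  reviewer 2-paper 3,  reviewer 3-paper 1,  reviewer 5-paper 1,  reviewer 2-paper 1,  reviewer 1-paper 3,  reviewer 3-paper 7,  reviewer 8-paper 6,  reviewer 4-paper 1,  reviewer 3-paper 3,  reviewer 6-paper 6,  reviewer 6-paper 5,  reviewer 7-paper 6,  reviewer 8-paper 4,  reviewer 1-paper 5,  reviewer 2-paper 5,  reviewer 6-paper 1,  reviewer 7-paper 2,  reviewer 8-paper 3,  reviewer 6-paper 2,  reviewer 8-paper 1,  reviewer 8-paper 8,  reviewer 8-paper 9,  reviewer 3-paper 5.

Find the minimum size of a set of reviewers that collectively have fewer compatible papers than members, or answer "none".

5

Take S = {reviewer 1, reviewer 2, reviewer 3, reviewer 4, reviewer 5}. Its neighbourhood is {paper 1, paper 3, paper 5, paper 7}, so |N(S)| = 4 < |S| = 5.
Every subset of size less than 5 has at least as many neighbours as members, so 5 is the minimum.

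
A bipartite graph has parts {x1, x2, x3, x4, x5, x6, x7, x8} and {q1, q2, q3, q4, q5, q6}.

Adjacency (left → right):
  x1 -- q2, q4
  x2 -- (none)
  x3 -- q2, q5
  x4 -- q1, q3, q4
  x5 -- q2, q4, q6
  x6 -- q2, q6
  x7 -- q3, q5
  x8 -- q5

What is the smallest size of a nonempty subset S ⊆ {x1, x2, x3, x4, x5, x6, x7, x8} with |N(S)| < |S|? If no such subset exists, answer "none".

1

Take S = {x2}. Its neighbourhood is {}, so |N(S)| = 0 < |S| = 1.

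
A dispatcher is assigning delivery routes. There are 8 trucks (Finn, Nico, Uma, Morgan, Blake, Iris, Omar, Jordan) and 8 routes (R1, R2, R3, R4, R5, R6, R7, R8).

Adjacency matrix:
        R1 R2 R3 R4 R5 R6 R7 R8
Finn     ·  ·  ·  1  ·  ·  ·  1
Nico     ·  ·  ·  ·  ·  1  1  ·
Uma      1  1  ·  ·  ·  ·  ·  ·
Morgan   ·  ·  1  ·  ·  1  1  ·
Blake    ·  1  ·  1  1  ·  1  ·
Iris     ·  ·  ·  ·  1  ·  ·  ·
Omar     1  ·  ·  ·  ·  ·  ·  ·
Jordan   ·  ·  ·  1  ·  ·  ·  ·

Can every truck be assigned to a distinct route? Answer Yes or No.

Yes

One maximum matching: Finn→R8, Nico→R6, Uma→R2, Morgan→R3, Blake→R7, Iris→R5, Omar→R1, Jordan→R4.
All 8 trucks are covered.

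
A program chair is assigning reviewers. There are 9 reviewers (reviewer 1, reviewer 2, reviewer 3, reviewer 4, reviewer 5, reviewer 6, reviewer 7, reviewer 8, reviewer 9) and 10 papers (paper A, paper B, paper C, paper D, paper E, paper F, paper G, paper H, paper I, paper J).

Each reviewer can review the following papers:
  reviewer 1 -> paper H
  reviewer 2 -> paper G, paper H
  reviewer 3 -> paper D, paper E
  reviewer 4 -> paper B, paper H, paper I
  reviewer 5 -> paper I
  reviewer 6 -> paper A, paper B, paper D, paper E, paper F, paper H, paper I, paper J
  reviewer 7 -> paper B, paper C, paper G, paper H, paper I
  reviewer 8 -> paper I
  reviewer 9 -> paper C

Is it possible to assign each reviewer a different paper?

The set {reviewer 1, reviewer 2, reviewer 4, reviewer 5, reviewer 7, reviewer 8, reviewer 9} has only 5 neighbours ({paper B, paper C, paper G, paper H, paper I}), so by Hall's theorem at most 7 of the 9 reviewers can be matched.
Hence no matching covers every reviewer.

No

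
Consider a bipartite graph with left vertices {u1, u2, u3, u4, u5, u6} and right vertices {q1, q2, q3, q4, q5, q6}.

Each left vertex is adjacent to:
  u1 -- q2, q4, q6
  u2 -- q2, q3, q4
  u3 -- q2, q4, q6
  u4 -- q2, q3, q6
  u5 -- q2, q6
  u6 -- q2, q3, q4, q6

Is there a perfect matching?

No

The set {u1, u2, u3, u4, u5, u6} has only 4 neighbours ({q2, q3, q4, q6}), so by Hall's theorem at most 4 of the 6 left vertices can be matched.
Hence no matching covers every left vertex.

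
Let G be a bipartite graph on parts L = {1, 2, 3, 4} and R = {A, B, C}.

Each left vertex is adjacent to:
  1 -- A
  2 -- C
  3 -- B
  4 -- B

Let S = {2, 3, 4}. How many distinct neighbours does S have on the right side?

The union of neighbours of {2, 3, 4} is {B, C}, which has 2 elements.
Since |N(S)| = 2 < |S| = 3, Hall's condition fails for this subset.

2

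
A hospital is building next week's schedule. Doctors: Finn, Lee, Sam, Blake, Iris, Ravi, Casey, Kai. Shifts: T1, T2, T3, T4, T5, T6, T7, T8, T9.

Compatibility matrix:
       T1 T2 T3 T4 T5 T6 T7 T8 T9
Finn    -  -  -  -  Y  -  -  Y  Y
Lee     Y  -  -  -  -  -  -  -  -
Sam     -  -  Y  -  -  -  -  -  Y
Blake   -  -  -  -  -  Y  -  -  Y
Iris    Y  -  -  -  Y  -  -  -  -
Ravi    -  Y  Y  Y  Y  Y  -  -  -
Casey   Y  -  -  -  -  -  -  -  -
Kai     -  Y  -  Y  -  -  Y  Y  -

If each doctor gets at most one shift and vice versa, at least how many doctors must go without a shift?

1

For example, pair Finn→T9, Lee→T1, Sam→T3, Blake→T6, Iris→T5, Ravi→T4, Kai→T8.
The set {Lee, Casey} has only 1 neighbour ({T1}), so by Hall's theorem at most 7 of the 8 doctors can be matched.
That matches 7 of the 8, leaving 1 unmatched; no matching can do better.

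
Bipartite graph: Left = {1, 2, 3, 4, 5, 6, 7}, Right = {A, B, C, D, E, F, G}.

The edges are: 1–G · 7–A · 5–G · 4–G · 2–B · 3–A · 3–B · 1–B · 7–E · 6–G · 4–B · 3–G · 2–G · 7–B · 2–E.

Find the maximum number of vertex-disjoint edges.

One maximum matching: 1-G, 2-E, 3-A, 4-B.
The set {1, 2, 3, 4, 5, 6, 7} has only 4 neighbours ({A, B, E, G}), so by Hall's theorem at most 4 of the 7 left vertices can be matched.

4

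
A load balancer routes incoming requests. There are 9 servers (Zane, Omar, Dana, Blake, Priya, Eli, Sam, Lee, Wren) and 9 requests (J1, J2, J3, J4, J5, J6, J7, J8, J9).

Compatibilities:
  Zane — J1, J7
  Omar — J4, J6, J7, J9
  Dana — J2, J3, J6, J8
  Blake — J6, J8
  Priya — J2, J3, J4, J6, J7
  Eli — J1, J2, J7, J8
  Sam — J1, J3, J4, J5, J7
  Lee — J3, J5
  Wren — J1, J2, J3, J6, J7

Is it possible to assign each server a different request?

One maximum matching: Zane-J1, Omar-J9, Dana-J3, Blake-J8, Priya-J4, Eli-J2, Sam-J7, Lee-J5, Wren-J6.
Every server is matched, so this is a perfect matching.

Yes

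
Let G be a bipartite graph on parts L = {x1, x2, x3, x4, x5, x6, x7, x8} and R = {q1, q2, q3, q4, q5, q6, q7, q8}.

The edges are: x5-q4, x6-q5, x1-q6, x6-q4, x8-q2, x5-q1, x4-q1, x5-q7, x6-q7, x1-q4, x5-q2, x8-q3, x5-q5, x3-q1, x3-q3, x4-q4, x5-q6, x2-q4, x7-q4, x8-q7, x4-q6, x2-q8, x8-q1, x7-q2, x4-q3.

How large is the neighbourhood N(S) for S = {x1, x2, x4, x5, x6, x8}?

The union of neighbours of {x1, x2, x4, x5, x6, x8} is {q1, q2, q3, q4, q5, q6, q7, q8}, which has 8 elements.
Since |N(S)| = 8 ≥ |S| = 6, Hall's condition holds for this subset.

8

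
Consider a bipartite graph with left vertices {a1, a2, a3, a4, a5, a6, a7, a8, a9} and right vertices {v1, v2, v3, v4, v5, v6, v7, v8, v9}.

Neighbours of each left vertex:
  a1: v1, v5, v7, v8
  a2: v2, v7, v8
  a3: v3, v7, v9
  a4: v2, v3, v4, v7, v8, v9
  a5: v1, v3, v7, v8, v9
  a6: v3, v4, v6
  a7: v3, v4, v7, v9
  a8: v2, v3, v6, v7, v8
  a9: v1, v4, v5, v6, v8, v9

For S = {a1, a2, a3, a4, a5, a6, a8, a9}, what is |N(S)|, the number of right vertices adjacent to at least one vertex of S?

9

The union of neighbours of {a1, a2, a3, a4, a5, a6, a8, a9} is {v1, v2, v3, v4, v5, v6, v7, v8, v9}, which has 9 elements.
Since |N(S)| = 9 ≥ |S| = 8, Hall's condition holds for this subset.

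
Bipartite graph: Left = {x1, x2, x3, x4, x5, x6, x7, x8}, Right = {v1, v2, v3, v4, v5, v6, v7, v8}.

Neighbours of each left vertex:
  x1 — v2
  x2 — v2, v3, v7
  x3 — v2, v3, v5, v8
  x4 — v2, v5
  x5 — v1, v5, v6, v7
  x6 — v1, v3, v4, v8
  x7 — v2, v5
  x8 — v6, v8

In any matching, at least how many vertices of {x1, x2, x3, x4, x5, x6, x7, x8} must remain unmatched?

A valid assignment of size 7: x1-v2, x2-v3, x3-v8, x4-v5, x5-v7, x6-v1, x8-v6.
The set {x1, x4, x7} has only 2 neighbours ({v2, v5}), so by Hall's theorem at most 7 of the 8 left vertices can be matched.
That matches 7 of the 8, leaving 1 unmatched; no matching can do better.

1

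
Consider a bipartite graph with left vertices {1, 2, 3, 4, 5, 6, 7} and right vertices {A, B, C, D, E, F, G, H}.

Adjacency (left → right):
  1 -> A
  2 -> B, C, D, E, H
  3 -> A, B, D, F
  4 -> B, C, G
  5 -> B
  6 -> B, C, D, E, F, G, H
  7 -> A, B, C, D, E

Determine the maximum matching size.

One maximum matching: 1-A, 2-H, 3-F, 4-C, 5-B, 6-G, 7-E.
This saturates every left vertex, so 7 is the maximum.

7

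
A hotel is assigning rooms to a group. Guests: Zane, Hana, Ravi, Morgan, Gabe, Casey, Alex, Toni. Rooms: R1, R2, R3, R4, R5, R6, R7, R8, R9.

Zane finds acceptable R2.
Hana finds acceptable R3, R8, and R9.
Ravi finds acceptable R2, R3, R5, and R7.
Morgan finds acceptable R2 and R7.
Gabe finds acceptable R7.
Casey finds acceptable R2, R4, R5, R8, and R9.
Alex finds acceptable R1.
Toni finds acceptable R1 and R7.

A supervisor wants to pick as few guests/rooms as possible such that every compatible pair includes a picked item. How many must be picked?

6

The 6 edges Zane–R2, Hana–R8, Ravi–R3, Morgan–R7, Casey–R9, Alex–R1 form a matching, so any vertex cover needs at least 6 vertices (one per matched edge).
Conversely {Hana, Ravi, Casey, R1, R2, R7} meets every edge and has exactly 6 vertices, so 6 is optimal.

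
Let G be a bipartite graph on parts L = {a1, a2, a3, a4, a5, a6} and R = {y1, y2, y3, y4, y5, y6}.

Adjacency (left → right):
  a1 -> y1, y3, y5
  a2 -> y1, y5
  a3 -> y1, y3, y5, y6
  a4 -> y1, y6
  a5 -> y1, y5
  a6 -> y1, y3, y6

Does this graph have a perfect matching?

The set {a1, a2, a3, a4, a5, a6} has only 4 neighbours ({y1, y3, y5, y6}), so by Hall's theorem at most 4 of the 6 left vertices can be matched.
Hence no matching covers every left vertex.

No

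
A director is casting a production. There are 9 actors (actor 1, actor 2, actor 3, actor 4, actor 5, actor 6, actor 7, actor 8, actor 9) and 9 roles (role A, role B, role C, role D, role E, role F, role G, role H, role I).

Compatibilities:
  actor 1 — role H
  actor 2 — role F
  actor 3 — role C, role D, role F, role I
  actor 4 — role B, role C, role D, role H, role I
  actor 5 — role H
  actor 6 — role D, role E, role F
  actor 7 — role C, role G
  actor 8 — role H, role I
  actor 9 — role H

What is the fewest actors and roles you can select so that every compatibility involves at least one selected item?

7

The 7 edges actor 1–role H, actor 2–role F, actor 3–role D, actor 4–role C, actor 6–role E, actor 7–role G, actor 8–role I form a matching, so any vertex cover needs at least 7 vertices (one per matched edge).
Conversely {actor 2, actor 3, actor 4, actor 6, actor 7, actor 8, role H} meets every edge and has exactly 7 vertices, so 7 is optimal.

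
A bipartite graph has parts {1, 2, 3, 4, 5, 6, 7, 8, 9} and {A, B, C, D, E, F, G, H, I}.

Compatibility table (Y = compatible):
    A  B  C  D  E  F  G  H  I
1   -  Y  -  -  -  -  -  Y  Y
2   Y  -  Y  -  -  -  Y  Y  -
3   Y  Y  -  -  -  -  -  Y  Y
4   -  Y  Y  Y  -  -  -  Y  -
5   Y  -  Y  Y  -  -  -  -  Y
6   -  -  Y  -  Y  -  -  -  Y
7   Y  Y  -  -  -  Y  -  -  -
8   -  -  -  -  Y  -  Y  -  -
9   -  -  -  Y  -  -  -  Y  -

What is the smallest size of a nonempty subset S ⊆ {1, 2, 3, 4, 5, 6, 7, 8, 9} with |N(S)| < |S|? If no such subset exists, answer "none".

A matching saturating every left vertex exists, for instance 1→H, 2→A, 3→I, 4→B, 5→C, 6→E, 7→F, 8→G, 9→D.
By Hall's marriage theorem, this means |N(S)| ≥ |S| for every subset S, so no violating subset exists.

none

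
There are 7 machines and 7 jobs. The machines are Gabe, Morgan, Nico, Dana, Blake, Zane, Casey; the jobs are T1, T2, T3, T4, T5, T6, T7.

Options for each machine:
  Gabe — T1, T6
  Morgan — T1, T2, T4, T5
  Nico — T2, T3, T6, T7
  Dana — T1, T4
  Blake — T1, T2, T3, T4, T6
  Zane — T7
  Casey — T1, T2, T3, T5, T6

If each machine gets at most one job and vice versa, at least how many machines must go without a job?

A valid assignment of size 7: Gabe–T1, Morgan–T2, Nico–T6, Dana–T4, Blake–T3, Zane–T7, Casey–T5.
All 7 machines are matched, so no larger matching exists.
That matches 7 of the 7, leaving 0 unmatched; no matching can do better.

0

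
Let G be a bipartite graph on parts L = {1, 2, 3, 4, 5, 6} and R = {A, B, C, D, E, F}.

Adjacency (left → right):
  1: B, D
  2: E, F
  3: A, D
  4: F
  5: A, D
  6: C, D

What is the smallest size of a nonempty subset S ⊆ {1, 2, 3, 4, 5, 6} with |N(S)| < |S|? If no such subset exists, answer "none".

A matching saturating every left vertex exists, for instance 1→B, 2→E, 3→A, 4→F, 5→D, 6→C.
By Hall's marriage theorem, this means |N(S)| ≥ |S| for every subset S, so no violating subset exists.

none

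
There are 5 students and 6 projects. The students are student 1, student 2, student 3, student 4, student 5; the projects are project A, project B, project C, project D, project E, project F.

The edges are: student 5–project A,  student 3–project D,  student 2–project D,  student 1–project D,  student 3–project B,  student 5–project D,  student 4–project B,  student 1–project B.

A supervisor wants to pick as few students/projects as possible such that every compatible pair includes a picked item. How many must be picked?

{student 5, project B, project D} is a vertex cover of size 3: every edge has an endpoint in this set.
No smaller cover exists because student 1–project B, student 2–project D, student 5–project A is a matching of size 3, and a cover must include an endpoint of each of these disjoint edges (König's theorem).

3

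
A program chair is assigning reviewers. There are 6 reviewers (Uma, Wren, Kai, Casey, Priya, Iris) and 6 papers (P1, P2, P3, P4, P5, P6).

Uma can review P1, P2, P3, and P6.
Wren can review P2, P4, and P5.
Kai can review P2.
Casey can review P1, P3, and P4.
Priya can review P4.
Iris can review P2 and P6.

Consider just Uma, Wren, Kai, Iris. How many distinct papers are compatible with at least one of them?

The union of neighbours of {Uma, Wren, Kai, Iris} is {P1, P2, P3, P4, P5, P6}, which has 6 elements.
Since |N(S)| = 6 ≥ |S| = 4, Hall's condition holds for this subset.

6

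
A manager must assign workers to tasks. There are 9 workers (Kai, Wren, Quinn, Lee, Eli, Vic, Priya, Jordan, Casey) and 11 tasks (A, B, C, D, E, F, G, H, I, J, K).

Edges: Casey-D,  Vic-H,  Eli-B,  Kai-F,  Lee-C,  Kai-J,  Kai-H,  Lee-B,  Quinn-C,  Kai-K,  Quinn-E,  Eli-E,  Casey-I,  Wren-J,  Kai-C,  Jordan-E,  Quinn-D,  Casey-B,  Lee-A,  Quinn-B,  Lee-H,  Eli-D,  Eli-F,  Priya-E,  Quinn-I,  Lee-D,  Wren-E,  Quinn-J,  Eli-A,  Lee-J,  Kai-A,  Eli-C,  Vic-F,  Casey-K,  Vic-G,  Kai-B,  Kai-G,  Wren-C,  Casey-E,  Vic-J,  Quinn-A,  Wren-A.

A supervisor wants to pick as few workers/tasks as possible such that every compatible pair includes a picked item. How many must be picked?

8

A maximum matching has 8 edges (e.g. Kai–J, Wren–C, Quinn–A, Lee–H, Eli–B, Vic–G, Priya–E, Casey–K).
By König's theorem the minimum vertex cover has the same size. One such cover is {Kai, Wren, Quinn, Lee, Eli, Vic, Casey, E}.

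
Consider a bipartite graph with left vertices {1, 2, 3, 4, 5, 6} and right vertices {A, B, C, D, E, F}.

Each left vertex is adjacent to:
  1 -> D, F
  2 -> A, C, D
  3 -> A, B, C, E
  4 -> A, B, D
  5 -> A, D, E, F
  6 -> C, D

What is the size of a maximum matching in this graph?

One maximum matching: 1-F, 2-D, 3-E, 4-B, 5-A, 6-C.
This saturates every left vertex, so 6 is the maximum.

6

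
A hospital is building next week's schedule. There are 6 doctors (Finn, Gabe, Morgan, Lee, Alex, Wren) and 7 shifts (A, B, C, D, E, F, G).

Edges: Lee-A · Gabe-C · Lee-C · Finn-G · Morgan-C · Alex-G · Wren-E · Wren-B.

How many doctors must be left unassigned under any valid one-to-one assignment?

One maximum matching: Finn→G, Gabe→C, Lee→A, Wren→B.
The set {Finn, Gabe, Morgan, Alex} has only 2 neighbours ({C, G}), so by Hall's theorem at most 4 of the 6 doctors can be matched.
That matches 4 of the 6, leaving 2 unmatched; no matching can do better.

2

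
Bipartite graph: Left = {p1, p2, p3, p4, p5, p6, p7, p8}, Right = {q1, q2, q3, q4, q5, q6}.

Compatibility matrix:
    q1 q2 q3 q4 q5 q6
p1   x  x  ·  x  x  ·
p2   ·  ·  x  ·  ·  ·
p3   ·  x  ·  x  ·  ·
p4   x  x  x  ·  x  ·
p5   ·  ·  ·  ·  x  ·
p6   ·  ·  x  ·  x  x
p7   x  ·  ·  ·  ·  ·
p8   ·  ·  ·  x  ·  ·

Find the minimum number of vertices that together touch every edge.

The 6 edges p1–q2, p2–q3, p3–q4, p4–q1, p5–q5, p6–q6 form a matching, so any vertex cover needs at least 6 vertices (one per matched edge).
Conversely {p6, q1, q2, q3, q4, q5} meets every edge and has exactly 6 vertices, so 6 is optimal.

6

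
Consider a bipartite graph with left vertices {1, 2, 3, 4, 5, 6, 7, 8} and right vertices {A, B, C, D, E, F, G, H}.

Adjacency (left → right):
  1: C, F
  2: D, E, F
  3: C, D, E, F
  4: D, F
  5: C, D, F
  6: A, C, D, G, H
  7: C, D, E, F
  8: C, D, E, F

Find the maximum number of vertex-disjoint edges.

5

One maximum matching: 1-C, 2-D, 3-E, 4-F, 6-G.
The set {1, 2, 3, 4, 5, 7, 8} has only 4 neighbours ({C, D, E, F}), so by Hall's theorem at most 5 of the 8 left vertices can be matched.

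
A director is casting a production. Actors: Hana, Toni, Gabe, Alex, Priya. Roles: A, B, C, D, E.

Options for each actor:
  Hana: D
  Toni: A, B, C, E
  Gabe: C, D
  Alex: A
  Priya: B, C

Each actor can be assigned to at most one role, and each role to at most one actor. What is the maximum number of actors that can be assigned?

One maximum matching: Hana–D, Toni–E, Gabe–C, Alex–A, Priya–B.
All 5 actors are matched, so no larger matching exists.

5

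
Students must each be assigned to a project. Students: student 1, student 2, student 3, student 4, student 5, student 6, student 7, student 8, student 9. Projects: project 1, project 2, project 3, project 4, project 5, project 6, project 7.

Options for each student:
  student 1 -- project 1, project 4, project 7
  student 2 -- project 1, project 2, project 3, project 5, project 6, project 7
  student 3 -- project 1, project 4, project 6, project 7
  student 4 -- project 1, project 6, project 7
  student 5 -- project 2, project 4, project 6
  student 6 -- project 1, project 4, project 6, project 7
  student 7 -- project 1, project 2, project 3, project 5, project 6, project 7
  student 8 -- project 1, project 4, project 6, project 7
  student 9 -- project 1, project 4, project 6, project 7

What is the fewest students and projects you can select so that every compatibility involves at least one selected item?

A maximum matching has 7 edges (e.g. student 1–project 1, student 2–project 5, student 3–project 6, student 4–project 7, student 5–project 2, student 6–project 4, student 7–project 3).
By König's theorem the minimum vertex cover has the same size. One such cover is {student 2, student 5, student 7, project 1, project 4, project 6, project 7}.

7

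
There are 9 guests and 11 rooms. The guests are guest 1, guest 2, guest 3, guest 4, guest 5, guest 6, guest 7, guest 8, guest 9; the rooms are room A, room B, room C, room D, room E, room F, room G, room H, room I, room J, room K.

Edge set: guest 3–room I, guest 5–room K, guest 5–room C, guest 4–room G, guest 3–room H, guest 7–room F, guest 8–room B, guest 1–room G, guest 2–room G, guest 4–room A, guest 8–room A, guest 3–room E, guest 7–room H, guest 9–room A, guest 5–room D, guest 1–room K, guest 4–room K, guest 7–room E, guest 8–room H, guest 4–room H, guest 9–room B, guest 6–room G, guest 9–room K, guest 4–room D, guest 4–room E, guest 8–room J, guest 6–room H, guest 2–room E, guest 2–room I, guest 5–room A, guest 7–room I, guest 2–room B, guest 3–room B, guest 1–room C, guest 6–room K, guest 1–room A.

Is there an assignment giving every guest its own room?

One maximum matching: guest 1-room G, guest 2-room I, guest 3-room B, guest 4-room A, guest 5-room D, guest 6-room H, guest 7-room E, guest 8-room J, guest 9-room K.
Every guest is matched, so this matching saturates all of them.

Yes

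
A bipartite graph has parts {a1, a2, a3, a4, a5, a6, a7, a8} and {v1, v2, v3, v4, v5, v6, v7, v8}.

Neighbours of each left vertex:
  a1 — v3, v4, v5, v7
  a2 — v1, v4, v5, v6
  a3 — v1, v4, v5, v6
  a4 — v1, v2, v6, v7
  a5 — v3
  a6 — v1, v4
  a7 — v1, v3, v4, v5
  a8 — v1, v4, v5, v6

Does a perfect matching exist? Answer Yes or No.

No

The set {a2, a3, a5, a6, a7, a8} has only 5 neighbours ({v1, v3, v4, v5, v6}), so by Hall's theorem at most 7 of the 8 left vertices can be matched.
Hence no matching covers every left vertex.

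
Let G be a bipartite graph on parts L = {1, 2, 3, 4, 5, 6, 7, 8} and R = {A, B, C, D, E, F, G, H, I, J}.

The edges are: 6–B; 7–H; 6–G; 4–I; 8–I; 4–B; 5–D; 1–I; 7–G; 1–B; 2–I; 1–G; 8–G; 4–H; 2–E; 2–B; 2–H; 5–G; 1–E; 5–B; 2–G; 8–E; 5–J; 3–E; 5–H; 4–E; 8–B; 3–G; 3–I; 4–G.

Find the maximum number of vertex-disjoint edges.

For example, pair 1-E, 2-G, 3-I, 4-H, 5-J, 6-B.
The set {1, 2, 3, 4, 6, 7, 8} has only 5 neighbours ({B, E, G, H, I}), so by Hall's theorem at most 6 of the 8 left vertices can be matched.

6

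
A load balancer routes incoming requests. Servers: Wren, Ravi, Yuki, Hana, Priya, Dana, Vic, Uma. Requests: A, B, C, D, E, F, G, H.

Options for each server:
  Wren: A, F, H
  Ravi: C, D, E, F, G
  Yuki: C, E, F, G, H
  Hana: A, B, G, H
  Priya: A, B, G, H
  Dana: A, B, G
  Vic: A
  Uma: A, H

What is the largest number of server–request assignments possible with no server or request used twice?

7

For example, pair Wren–F, Ravi–E, Yuki–C, Hana–H, Priya–G, Dana–B, Vic–A.
The set {Hana, Priya, Dana, Vic, Uma} has only 4 neighbours ({A, B, G, H}), so by Hall's theorem at most 7 of the 8 servers can be matched.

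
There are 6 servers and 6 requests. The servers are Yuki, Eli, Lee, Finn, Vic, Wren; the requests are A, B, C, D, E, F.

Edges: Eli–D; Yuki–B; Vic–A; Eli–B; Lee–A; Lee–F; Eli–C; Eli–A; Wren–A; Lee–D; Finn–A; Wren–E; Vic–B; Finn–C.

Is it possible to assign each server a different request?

Yes

For example, pair Yuki-B, Eli-D, Lee-F, Finn-C, Vic-A, Wren-E.
All 6 servers are covered.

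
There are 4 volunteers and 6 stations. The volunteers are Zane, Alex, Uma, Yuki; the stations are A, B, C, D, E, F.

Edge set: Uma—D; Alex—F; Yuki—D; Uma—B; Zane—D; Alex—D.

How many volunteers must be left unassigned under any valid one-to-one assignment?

A valid assignment of size 3: Zane–D, Alex–F, Uma–B.
The set {Zane, Yuki} has only 1 neighbour ({D}), so by Hall's theorem at most 3 of the 4 volunteers can be matched.
That matches 3 of the 4, leaving 1 unmatched; no matching can do better.

1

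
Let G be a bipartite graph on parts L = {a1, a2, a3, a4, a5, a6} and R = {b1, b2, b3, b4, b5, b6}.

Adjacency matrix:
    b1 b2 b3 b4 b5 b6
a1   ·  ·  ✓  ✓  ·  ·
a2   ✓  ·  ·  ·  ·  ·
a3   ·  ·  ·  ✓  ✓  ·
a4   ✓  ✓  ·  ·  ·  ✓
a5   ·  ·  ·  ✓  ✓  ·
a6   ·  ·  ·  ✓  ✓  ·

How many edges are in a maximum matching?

5

For example, pair a1→b3, a2→b1, a3→b4, a4→b6, a5→b5.
The set {a3, a5, a6} has only 2 neighbours ({b4, b5}), so by Hall's theorem at most 5 of the 6 left vertices can be matched.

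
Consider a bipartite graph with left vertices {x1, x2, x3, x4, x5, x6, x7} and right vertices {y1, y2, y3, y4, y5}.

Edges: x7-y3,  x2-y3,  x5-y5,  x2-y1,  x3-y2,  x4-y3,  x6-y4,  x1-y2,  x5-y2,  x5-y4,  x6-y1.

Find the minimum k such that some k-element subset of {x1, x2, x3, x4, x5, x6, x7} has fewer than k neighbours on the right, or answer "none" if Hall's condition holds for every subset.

2

Take S = {x1, x3}. Its neighbourhood is {y2}, so |N(S)| = 1 < |S| = 2.
No single vertex violates Hall's condition since each has at least one neighbour, so 2 is the minimum.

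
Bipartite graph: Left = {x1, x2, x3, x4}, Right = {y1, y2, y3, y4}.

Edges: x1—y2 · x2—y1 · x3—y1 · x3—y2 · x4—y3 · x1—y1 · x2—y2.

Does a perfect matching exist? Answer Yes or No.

No

The set {x1, x2, x3} has only 2 neighbours ({y1, y2}), so by Hall's theorem at most 3 of the 4 left vertices can be matched.
Hence no matching covers every left vertex.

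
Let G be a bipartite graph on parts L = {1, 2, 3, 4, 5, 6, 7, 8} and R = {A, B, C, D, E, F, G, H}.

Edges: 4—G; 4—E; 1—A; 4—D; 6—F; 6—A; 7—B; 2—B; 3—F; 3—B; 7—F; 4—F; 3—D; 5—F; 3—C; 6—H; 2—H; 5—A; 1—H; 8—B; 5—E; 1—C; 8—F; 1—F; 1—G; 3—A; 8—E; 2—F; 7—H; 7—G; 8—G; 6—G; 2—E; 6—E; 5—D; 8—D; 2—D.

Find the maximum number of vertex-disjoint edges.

For example, pair 1–A, 2–H, 3–C, 4–F, 5–D, 6–E, 7–B, 8–G.
This saturates every left vertex, so 8 is the maximum.

8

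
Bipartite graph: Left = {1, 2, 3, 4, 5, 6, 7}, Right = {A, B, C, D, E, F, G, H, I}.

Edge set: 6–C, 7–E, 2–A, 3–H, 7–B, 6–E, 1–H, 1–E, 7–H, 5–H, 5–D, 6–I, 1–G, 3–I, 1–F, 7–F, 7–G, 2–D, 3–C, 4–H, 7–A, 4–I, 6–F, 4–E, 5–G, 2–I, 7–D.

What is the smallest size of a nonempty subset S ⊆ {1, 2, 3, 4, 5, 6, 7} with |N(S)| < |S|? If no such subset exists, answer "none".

A matching saturating every left vertex exists, for instance 1→H, 2→A, 3→I, 4→E, 5→D, 6→C, 7→G.
By Hall's marriage theorem, this means |N(S)| ≥ |S| for every subset S, so no violating subset exists.

none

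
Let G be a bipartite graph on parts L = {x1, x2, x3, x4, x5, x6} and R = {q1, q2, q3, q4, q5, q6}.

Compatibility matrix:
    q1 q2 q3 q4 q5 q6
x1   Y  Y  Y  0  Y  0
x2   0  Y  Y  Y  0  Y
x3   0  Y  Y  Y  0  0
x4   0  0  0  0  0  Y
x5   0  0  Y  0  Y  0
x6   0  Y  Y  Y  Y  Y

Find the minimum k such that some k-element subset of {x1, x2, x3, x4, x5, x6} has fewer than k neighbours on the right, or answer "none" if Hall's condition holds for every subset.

none

A matching saturating every left vertex exists, for instance x1→q1, x2→q2, x3→q3, x4→q6, x5→q5, x6→q4.
By Hall's marriage theorem, this means |N(S)| ≥ |S| for every subset S, so no violating subset exists.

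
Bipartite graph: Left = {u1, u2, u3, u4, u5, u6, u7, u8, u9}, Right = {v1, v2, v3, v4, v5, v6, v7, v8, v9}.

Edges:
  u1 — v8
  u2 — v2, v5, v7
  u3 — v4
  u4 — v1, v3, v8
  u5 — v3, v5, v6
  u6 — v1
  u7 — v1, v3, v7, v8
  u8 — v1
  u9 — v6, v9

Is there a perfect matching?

No

The set {u6, u8} has only 1 neighbour ({v1}), so by Hall's theorem at most 8 of the 9 left vertices can be matched.
Hence no matching covers every left vertex.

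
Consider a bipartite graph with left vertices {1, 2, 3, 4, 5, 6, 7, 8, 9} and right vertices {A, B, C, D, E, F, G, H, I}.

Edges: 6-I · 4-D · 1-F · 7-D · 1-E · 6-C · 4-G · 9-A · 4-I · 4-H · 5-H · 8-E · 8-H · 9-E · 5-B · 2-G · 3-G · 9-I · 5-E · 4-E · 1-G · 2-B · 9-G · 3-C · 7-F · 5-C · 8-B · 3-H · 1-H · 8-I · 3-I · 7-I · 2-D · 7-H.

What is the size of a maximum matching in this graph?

9

For example, pair 1–F, 2–G, 3–H, 4–E, 5–C, 6–I, 7–D, 8–B, 9–A.
This saturates every left vertex, so 9 is the maximum.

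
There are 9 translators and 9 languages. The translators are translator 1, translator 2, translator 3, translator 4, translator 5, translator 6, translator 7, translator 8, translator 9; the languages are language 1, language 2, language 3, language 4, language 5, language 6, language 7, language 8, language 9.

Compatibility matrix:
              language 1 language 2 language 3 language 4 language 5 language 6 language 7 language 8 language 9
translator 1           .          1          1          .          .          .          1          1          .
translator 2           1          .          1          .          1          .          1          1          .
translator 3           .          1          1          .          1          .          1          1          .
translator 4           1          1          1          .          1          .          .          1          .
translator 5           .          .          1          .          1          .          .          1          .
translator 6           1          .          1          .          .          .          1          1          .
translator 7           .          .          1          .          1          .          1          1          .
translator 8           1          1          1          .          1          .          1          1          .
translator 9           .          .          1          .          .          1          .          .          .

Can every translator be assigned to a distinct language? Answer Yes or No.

The set {translator 1, translator 2, translator 3, translator 4, translator 5, translator 6, translator 7, translator 8} has only 6 neighbours ({language 1, language 2, language 3, language 5, language 7, language 8}), so by Hall's theorem at most 7 of the 9 translators can be matched.
Hence no matching covers every translator.

No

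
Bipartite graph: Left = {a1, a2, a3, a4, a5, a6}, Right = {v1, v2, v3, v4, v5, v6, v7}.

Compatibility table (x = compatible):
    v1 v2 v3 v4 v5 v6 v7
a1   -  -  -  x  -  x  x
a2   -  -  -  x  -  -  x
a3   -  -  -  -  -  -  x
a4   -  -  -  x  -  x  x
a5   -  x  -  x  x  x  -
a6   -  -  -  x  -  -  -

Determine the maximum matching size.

4

For example, pair a1–v6, a2–v4, a3–v7, a5–v2.
The set {a1, a2, a3, a4, a6} has only 3 neighbours ({v4, v6, v7}), so by Hall's theorem at most 4 of the 6 left vertices can be matched.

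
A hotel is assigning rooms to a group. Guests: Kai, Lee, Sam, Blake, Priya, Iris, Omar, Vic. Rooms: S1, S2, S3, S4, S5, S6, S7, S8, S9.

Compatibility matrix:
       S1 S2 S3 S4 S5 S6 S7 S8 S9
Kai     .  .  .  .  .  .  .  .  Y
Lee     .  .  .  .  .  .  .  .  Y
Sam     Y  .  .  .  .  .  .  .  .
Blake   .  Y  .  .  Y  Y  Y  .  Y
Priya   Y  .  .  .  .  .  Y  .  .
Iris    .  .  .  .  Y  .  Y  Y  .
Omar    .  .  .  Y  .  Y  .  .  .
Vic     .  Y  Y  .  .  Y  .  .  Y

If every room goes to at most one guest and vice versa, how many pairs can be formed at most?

For example, pair Kai→S9, Sam→S1, Blake→S6, Priya→S7, Iris→S8, Omar→S4, Vic→S2.
The set {Kai, Lee} has only 1 neighbour ({S9}), so by Hall's theorem at most 7 of the 8 guests can be matched.

7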